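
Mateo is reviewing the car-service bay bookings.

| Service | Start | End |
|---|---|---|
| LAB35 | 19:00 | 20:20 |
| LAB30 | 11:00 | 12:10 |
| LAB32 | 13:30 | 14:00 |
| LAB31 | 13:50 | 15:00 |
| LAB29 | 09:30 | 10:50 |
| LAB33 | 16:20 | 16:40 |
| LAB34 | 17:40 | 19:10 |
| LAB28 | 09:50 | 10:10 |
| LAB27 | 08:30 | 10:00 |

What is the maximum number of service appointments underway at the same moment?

Sweep the timeline, counting +1 at each start and −1 at each end (ends before starts at a tie):
08:30 start LAB27 → 1
09:30 start LAB29 → 2
09:50 start LAB28 → 3
10:00 end LAB27 → 2
10:10 end LAB28 → 1
10:50 end LAB29 → 0
11:00 start LAB30 → 1
12:10 end LAB30 → 0
13:30 start LAB32 → 1
13:50 start LAB31 → 2
14:00 end LAB32 → 1
15:00 end LAB31 → 0
16:20 start LAB33 → 1
16:40 end LAB33 → 0
17:40 start LAB34 → 1
19:00 start LAB35 → 2
19:10 end LAB34 → 1
20:20 end LAB35 → 0
Peak is 3, at 09:50 (LAB27, LAB28, LAB29).

3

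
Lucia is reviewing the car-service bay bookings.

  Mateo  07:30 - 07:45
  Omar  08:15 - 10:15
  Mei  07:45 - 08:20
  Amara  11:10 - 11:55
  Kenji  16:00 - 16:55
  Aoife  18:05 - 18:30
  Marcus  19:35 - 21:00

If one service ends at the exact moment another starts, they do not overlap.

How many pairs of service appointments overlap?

1

Two intervals overlap when each starts before the other ends.
Sorted by start: Mateo, Mei, Omar, Amara, Kenji, Aoife, Marcus.
Mei starts exactly when Mateo ends (back-to-back, no overlap), so Mateo has no further overlaps.
Omar starts before Mei ends → Mei and Omar overlap.
Amara starts after Mei ends, so Mei has no further overlaps.
Amara starts after Omar ends, so Omar has no further overlaps.
Kenji starts after Amara ends, so Amara has no further overlaps.
Aoife starts after Kenji ends, so Kenji has no further overlaps.
Marcus starts after Aoife ends.
Overlapping pairs: Mei & Omar — 1 in total.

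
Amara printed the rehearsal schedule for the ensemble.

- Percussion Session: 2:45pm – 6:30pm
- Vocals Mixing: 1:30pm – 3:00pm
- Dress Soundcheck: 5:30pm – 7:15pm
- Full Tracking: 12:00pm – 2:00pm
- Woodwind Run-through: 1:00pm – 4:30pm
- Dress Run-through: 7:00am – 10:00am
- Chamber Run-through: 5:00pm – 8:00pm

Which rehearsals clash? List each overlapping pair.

Chamber Run-through & Dress Soundcheck, Chamber Run-through & Percussion Session, Dress Soundcheck & Percussion Session, Full Tracking & Vocals Mixing, Full Tracking & Woodwind Run-through, Percussion Session & Vocals Mixing, Percussion Session & Woodwind Run-through, Vocals Mixing & Woodwind Run-through

Sorted by start: Dress Run-through, Full Tracking, Woodwind Run-through, Vocals Mixing, Percussion Session, Chamber Run-through, Dress Soundcheck.
Full Tracking starts after Dress Run-through ends, so nothing later overlaps Dress Run-through either.
Woodwind Run-through starts before Full Tracking ends → Full Tracking and Woodwind Run-through overlap.
Vocals Mixing starts before Full Tracking ends → Full Tracking and Vocals Mixing overlap.
Percussion Session starts after Full Tracking ends, so nothing later overlaps Full Tracking either.
Vocals Mixing starts before Woodwind Run-through ends → Woodwind Run-through and Vocals Mixing overlap.
Percussion Session starts before Woodwind Run-through ends → Woodwind Run-through and Percussion Session overlap.
Chamber Run-through starts after Woodwind Run-through ends, so nothing later overlaps Woodwind Run-through either.
Percussion Session starts before Vocals Mixing ends → Vocals Mixing and Percussion Session overlap.
Chamber Run-through starts after Vocals Mixing ends, so nothing later overlaps Vocals Mixing either.
Chamber Run-through starts before Percussion Session ends → Percussion Session and Chamber Run-through overlap.
Dress Soundcheck starts before Percussion Session ends → Percussion Session and Dress Soundcheck overlap.
Dress Soundcheck starts before Chamber Run-through ends → Chamber Run-through and Dress Soundcheck overlap.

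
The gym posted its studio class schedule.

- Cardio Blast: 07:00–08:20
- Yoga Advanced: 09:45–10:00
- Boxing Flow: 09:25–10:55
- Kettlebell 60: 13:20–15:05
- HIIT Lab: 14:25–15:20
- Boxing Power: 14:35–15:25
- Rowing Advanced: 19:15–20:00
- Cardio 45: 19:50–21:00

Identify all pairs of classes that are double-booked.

Boxing Flow & Yoga Advanced, Boxing Power & HIIT Lab, Boxing Power & Kettlebell 60, Cardio 45 & Rowing Advanced, HIIT Lab & Kettlebell 60

Two intervals overlap when each starts before the other ends.
Sorted by start: Cardio Blast, Boxing Flow, Yoga Advanced, Kettlebell 60, HIIT Lab, Boxing Power, Rowing Advanced, Cardio 45.
Boxing Flow starts after Cardio Blast ends — done with Cardio Blast.
Yoga Advanced starts before Boxing Flow ends → Boxing Flow and Yoga Advanced overlap.
Kettlebell 60 starts after Boxing Flow ends — done with Boxing Flow.
Kettlebell 60 starts after Yoga Advanced ends — done with Yoga Advanced.
HIIT Lab starts before Kettlebell 60 ends → Kettlebell 60 and HIIT Lab overlap.
Boxing Power starts before Kettlebell 60 ends → Kettlebell 60 and Boxing Power overlap.
Rowing Advanced starts after Kettlebell 60 ends — done with Kettlebell 60.
Boxing Power starts before HIIT Lab ends → HIIT Lab and Boxing Power overlap.
Rowing Advanced starts after HIIT Lab ends — done with HIIT Lab.
Rowing Advanced starts after Boxing Power ends — done with Boxing Power.
Cardio 45 starts before Rowing Advanced ends → Rowing Advanced and Cardio 45 overlap.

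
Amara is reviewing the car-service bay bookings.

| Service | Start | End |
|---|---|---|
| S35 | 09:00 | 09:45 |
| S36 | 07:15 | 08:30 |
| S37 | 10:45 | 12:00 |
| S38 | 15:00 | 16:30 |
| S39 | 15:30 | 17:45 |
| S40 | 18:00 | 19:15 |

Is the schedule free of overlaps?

Two intervals overlap when each starts before the other ends.
Sorted by start: S36, S35, S37, S38, S39, S40.
S35 starts after S36 ends, so nothing later overlaps S36 either.
S37 starts after S35 ends, so nothing later overlaps S35 either.
S38 starts after S37 ends, so nothing later overlaps S37 either.
S39 starts before S38 ends → S38 and S39 overlap.
That's a conflict, so the schedule is not conflict-free.

No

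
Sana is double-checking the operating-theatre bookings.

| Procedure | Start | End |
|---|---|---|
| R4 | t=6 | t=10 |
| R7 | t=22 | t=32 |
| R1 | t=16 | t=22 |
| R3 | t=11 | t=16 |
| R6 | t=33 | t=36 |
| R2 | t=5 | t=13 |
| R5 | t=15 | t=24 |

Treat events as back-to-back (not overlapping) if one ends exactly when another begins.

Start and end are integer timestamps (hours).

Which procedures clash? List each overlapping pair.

Two intervals overlap when each starts before the other ends.
Sorted by start: R2, R4, R3, R5, R1, R7, R6.
R4 starts before R2 ends → R2 and R4 overlap.
R3 starts before R2 ends → R2 and R3 overlap.
R5 starts after R2 ends, so R2 has no further overlaps.
R3 starts after R4 ends, so R4 has no further overlaps.
R5 starts before R3 ends → R3 and R5 overlap.
R1 starts exactly when R3 ends (back-to-back, no overlap), so R3 has no further overlaps.
R1 starts before R5 ends → R5 and R1 overlap.
R7 starts before R5 ends → R5 and R7 overlap.
R6 starts after R5 ends.
R7 starts exactly when R1 ends (back-to-back, no overlap), so R1 has no further overlaps.
R6 starts after R7 ends.

R1 & R5, R2 & R3, R2 & R4, R3 & R5, R5 & R7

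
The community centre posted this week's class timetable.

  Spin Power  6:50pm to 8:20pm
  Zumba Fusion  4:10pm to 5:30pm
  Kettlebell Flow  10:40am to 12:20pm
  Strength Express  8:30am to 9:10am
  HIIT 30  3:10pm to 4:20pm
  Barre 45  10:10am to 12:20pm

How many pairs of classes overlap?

2

Check each pair: they overlap iff neither finishes before the other starts.
Sorted by start: Strength Express, Barre 45, Kettlebell Flow, HIIT 30, Zumba Fusion, Spin Power.
Barre 45 starts after Strength Express ends, so Strength Express has no further overlaps.
Kettlebell Flow starts before Barre 45 ends → Barre 45 and Kettlebell Flow overlap.
HIIT 30 starts after Barre 45 ends, so Barre 45 has no further overlaps.
HIIT 30 starts after Kettlebell Flow ends, so Kettlebell Flow has no further overlaps.
Zumba Fusion starts before HIIT 30 ends → HIIT 30 and Zumba Fusion overlap.
Spin Power starts after HIIT 30 ends.
Spin Power starts after Zumba Fusion ends.
Overlapping pairs: Barre 45 & Kettlebell Flow, HIIT 30 & Zumba Fusion — 2 in total.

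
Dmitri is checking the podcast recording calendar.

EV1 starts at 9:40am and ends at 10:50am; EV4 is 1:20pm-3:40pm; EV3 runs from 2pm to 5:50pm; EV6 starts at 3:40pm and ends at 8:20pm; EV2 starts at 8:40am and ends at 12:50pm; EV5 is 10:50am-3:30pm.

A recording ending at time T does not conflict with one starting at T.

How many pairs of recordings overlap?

Sorted by start: EV2, EV1, EV5, EV4, EV3, EV6.
EV1 starts before EV2 ends → EV2 and EV1 overlap.
EV5 starts before EV2 ends → EV2 and EV5 overlap.
EV4 starts after EV2 ends, so EV2 has no further overlaps.
EV5 starts exactly when EV1 ends (back-to-back, no overlap), so EV1 has no further overlaps.
EV4 starts before EV5 ends → EV5 and EV4 overlap.
EV3 starts before EV5 ends → EV5 and EV3 overlap.
EV6 starts after EV5 ends.
EV3 starts before EV4 ends → EV4 and EV3 overlap.
EV6 starts exactly when EV4 ends (back-to-back, no overlap).
EV6 starts before EV3 ends → EV3 and EV6 overlap.
Overlapping pairs: EV1 & EV2, EV2 & EV5, EV3 & EV4, EV3 & EV5, EV3 & EV6, EV4 & EV5 — 6 in total.

6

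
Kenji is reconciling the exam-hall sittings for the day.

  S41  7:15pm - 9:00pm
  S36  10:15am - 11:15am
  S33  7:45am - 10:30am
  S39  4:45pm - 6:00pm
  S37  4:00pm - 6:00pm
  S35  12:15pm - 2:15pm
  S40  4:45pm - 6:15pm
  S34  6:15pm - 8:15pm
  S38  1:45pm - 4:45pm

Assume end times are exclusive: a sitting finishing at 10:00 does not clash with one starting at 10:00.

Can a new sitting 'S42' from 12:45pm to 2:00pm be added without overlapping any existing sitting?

No — it overlaps S35, S38

S33: ends 10:30am at or before S42 starts 12:45pm → clear.
S36: ends 11:15am at or before S42 starts 12:45pm → clear.
S35: starts 12:15pm before S42 ends 2:00pm, and ends 2:15pm after S42 starts 12:45pm → overlap.
S38: starts 1:45pm before S42 ends 2:00pm, and ends 4:45pm after S42 starts 12:45pm → overlap.
S37: starts 4:00pm at or after S42 ends 2:00pm → clear.
S39: starts 4:45pm at or after S42 ends 2:00pm → clear.
S40: starts 4:45pm at or after S42 ends 2:00pm → clear.
S34: starts 6:15pm at or after S42 ends 2:00pm → clear.
S41: starts 7:15pm at or after S42 ends 2:00pm → clear.
S42 overlaps S35, S38.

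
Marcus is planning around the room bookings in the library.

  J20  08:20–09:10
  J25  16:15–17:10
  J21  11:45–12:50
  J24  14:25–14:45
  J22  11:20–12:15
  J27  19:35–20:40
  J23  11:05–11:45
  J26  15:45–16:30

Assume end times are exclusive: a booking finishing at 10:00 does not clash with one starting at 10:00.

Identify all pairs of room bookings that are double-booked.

Sorted by start: J20, J23, J22, J21, J24, J26, J25, J27.
J23 starts after J20 ends; J20 is clear from here.
J22 starts before J23 ends → J23 and J22 overlap.
J21 starts exactly when J23 ends (back-to-back, no overlap); J23 is clear from here.
J21 starts before J22 ends → J22 and J21 overlap.
J24 starts after J22 ends; J22 is clear from here.
J24 starts after J21 ends; J21 is clear from here.
J26 starts after J24 ends; J24 is clear from here.
J25 starts before J26 ends → J26 and J25 overlap.
J27 starts after J26 ends.
J27 starts after J25 ends.

J21 & J22, J22 & J23, J25 & J26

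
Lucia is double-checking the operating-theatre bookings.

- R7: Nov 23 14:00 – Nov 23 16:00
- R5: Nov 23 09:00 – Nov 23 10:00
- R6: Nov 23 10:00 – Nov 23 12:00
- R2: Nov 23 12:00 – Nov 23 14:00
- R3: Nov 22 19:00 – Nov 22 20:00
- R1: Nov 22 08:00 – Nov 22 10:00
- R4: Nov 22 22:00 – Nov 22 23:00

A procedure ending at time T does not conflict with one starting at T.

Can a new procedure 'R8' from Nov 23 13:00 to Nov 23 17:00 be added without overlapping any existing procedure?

No — it overlaps R2, R7

R1: ends Nov 22 10:00 at or before R8 starts Nov 23 13:00 → clear.
R3: ends Nov 22 20:00 at or before R8 starts Nov 23 13:00 → clear.
R4: ends Nov 22 23:00 at or before R8 starts Nov 23 13:00 → clear.
R5: ends Nov 23 10:00 at or before R8 starts Nov 23 13:00 → clear.
R6: ends Nov 23 12:00 at or before R8 starts Nov 23 13:00 → clear.
R2: starts Nov 23 12:00 before R8 ends Nov 23 17:00, and ends Nov 23 14:00 after R8 starts Nov 23 13:00 → overlap.
R7: starts Nov 23 14:00 before R8 ends Nov 23 17:00, and ends Nov 23 16:00 after R8 starts Nov 23 13:00 → overlap.
R8 overlaps R2, R7.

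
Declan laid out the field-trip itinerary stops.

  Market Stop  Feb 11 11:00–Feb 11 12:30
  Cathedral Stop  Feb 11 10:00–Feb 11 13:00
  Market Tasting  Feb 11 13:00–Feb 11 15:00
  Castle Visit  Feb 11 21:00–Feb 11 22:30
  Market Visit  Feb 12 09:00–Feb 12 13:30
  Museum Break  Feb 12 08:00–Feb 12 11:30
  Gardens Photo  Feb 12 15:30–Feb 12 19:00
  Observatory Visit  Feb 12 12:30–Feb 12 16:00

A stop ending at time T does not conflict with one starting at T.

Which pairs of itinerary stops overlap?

Cathedral Stop & Market Stop, Gardens Photo & Observatory Visit, Market Visit & Museum Break, Market Visit & Observatory Visit

Sorted by start: Cathedral Stop, Market Stop, Market Tasting, Castle Visit, Museum Break, Market Visit, Observatory Visit, Gardens Photo.
Market Stop starts before Cathedral Stop ends → Cathedral Stop and Market Stop overlap.
Market Tasting starts exactly when Cathedral Stop ends (back-to-back, no overlap); Cathedral Stop is clear from here.
Market Tasting starts after Market Stop ends; Market Stop is clear from here.
Castle Visit starts after Market Tasting ends; Market Tasting is clear from here.
Museum Break starts after Castle Visit ends; Castle Visit is clear from here.
Market Visit starts before Museum Break ends → Museum Break and Market Visit overlap.
Observatory Visit starts after Museum Break ends; Museum Break is clear from here.
Observatory Visit starts before Market Visit ends → Market Visit and Observatory Visit overlap.
Gardens Photo starts after Market Visit ends.
Gardens Photo starts before Observatory Visit ends → Observatory Visit and Gardens Photo overlap.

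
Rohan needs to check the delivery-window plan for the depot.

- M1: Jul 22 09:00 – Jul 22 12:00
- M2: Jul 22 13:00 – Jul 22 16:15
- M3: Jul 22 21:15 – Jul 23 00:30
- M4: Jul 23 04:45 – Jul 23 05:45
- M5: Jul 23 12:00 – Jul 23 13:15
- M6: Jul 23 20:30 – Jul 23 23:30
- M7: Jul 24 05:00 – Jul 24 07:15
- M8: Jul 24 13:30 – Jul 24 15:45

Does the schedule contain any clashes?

No

Check each pair: they overlap iff neither finishes before the other starts.
Sorted by start: M1, M2, M3, M4, M5, M6, M7, M8.
M2 starts after M1 ends — done with M1.
M3 starts after M2 ends — done with M2.
M4 starts after M3 ends — done with M3.
M5 starts after M4 ends — done with M4.
M6 starts after M5 ends — done with M5.
M7 starts after M6 ends — done with M6.
M8 starts after M7 ends.
Every pair is clear; the schedule has no overlaps.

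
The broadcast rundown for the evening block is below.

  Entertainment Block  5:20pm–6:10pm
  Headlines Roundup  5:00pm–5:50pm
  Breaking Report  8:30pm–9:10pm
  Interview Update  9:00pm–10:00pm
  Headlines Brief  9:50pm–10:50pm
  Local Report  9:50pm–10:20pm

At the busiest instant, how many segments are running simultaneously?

Walk through starts and ends in time order (an end at T is processed before a start at T):
5:00pm start Headlines Roundup → 1
5:20pm start Entertainment Block → 2
5:50pm end Headlines Roundup → 1
6:10pm end Entertainment Block → 0
8:30pm start Breaking Report → 1
9:00pm start Interview Update → 2
9:10pm end Breaking Report → 1
9:50pm start Headlines Brief → 2
9:50pm start Local Report → 3
10:00pm end Interview Update → 2
10:20pm end Local Report → 1
10:50pm end Headlines Brief → 0
Peak is 3, at 9:50pm (Headlines Brief, Interview Update, Local Report).

3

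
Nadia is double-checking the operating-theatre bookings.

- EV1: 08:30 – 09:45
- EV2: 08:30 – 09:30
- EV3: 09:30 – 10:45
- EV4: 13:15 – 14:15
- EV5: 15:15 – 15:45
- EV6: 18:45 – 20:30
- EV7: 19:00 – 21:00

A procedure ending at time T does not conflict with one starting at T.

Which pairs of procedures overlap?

EV1 & EV2, EV1 & EV3, EV6 & EV7

Two intervals overlap when each starts before the other ends.
Sorted by start: EV1, EV2, EV3, EV4, EV5, EV6, EV7.
EV2 starts before EV1 ends → EV1 and EV2 overlap.
EV3 starts before EV1 ends → EV1 and EV3 overlap.
EV4 starts after EV1 ends — done with EV1.
EV3 starts exactly when EV2 ends (back-to-back, no overlap) — done with EV2.
EV4 starts after EV3 ends — done with EV3.
EV5 starts after EV4 ends — done with EV4.
EV6 starts after EV5 ends — done with EV5.
EV7 starts before EV6 ends → EV6 and EV7 overlap.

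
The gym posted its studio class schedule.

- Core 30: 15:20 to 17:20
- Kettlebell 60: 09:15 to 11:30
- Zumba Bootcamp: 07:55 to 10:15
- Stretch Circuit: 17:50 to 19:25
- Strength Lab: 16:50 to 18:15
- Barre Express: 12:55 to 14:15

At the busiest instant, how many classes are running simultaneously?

Sort all start/end points and keep a running count:
07:55 start Zumba Bootcamp → 1
09:15 start Kettlebell 60 → 2
10:15 end Zumba Bootcamp → 1
11:30 end Kettlebell 60 → 0
12:55 start Barre Express → 1
14:15 end Barre Express → 0
15:20 start Core 30 → 1
16:50 start Strength Lab → 2
17:20 end Core 30 → 1
17:50 start Stretch Circuit → 2
18:15 end Strength Lab → 1
19:25 end Stretch Circuit → 0
Peak is 2, at 09:15 (Kettlebell 60, Zumba Bootcamp).

2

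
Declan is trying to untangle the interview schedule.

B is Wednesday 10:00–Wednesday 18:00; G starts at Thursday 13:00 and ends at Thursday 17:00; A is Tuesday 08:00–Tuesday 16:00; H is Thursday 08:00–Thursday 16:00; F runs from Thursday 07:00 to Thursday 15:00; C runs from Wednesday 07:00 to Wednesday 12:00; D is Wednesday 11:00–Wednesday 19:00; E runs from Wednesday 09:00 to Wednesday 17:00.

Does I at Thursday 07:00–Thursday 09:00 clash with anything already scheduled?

A: ends Tuesday 16:00 at or before I starts Thursday 07:00 → clear.
C: ends Wednesday 12:00 at or before I starts Thursday 07:00 → clear.
E: ends Wednesday 17:00 at or before I starts Thursday 07:00 → clear.
B: ends Wednesday 18:00 at or before I starts Thursday 07:00 → clear.
D: ends Wednesday 19:00 at or before I starts Thursday 07:00 → clear.
F: starts Thursday 07:00 before I ends Thursday 09:00, and ends Thursday 15:00 after I starts Thursday 07:00 → overlap.
H: starts Thursday 08:00 before I ends Thursday 09:00, and ends Thursday 16:00 after I starts Thursday 07:00 → overlap.
G: starts Thursday 13:00 at or after I ends Thursday 09:00 → clear.
I overlaps F, H.

Yes — it overlaps F, H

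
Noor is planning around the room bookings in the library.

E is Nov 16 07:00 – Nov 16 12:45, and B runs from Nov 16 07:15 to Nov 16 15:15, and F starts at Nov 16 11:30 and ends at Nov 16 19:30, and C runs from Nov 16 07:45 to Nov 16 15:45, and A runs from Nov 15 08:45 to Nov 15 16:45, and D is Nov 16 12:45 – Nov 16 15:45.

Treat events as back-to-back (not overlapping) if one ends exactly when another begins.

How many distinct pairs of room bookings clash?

Sorted by start: A, E, B, C, F, D.
E starts after A ends, so nothing later overlaps A either.
B starts before E ends → E and B overlap.
C starts before E ends → E and C overlap.
F starts before E ends → E and F overlap.
D starts exactly when E ends (back-to-back, no overlap).
C starts before B ends → B and C overlap.
F starts before B ends → B and F overlap.
D starts before B ends → B and D overlap.
F starts before C ends → C and F overlap.
D starts before C ends → C and D overlap.
D starts before F ends → F and D overlap.
Overlapping pairs: B & C, B & D, B & E, B & F, C & D, C & E, C & F, D & F, E & F — 9 in total.

9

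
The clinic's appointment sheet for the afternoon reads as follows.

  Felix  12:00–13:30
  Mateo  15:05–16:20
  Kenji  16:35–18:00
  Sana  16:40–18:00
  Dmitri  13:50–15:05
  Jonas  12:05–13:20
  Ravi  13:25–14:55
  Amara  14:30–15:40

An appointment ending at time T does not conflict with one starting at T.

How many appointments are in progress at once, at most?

3

Walk through starts and ends in time order (an end at T is processed before a start at T):
12:00 start Felix → 1
12:05 start Jonas → 2
13:20 end Jonas → 1
13:25 start Ravi → 2
13:30 end Felix → 1
13:50 start Dmitri → 2
14:30 start Amara → 3
14:55 end Ravi → 2
15:05 end Dmitri → 1
15:05 start Mateo → 2
15:40 end Amara → 1
16:20 end Mateo → 0
16:35 start Kenji → 1
16:40 start Sana → 2
18:00 end Kenji → 1
18:00 end Sana → 0
Peak is 3, at 14:30 (Amara, Dmitri, Ravi).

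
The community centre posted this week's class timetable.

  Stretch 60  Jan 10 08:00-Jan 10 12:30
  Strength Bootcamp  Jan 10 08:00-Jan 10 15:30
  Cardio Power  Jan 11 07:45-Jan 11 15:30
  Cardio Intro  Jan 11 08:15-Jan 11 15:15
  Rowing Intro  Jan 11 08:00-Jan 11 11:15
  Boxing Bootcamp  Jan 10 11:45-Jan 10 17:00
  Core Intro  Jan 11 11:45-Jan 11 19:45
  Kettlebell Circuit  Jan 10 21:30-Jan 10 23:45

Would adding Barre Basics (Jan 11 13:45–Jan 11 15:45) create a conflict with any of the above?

Strength Bootcamp: ends Jan 10 15:30 at or before Barre Basics starts Jan 11 13:45 → clear.
Stretch 60: ends Jan 10 12:30 at or before Barre Basics starts Jan 11 13:45 → clear.
Boxing Bootcamp: ends Jan 10 17:00 at or before Barre Basics starts Jan 11 13:45 → clear.
Kettlebell Circuit: ends Jan 10 23:45 at or before Barre Basics starts Jan 11 13:45 → clear.
Cardio Power: starts Jan 11 07:45 before Barre Basics ends Jan 11 15:45, and ends Jan 11 15:30 after Barre Basics starts Jan 11 13:45 → overlap.
Rowing Intro: ends Jan 11 11:15 at or before Barre Basics starts Jan 11 13:45 → clear.
Cardio Intro: starts Jan 11 08:15 before Barre Basics ends Jan 11 15:45, and ends Jan 11 15:15 after Barre Basics starts Jan 11 13:45 → overlap.
Core Intro: starts Jan 11 11:45 before Barre Basics ends Jan 11 15:45, and ends Jan 11 19:45 after Barre Basics starts Jan 11 13:45 → overlap.
Barre Basics overlaps Cardio Intro, Cardio Power, Core Intro.

Yes — it overlaps Cardio Intro, Cardio Power, Core Intro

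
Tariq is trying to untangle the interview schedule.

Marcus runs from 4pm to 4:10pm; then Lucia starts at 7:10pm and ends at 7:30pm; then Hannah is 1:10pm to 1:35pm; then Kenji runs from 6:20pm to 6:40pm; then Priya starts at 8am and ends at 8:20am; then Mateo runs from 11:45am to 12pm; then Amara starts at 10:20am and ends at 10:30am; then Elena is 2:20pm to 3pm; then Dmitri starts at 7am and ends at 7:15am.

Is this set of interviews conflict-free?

Yes

Sorted by start: Dmitri, Priya, Amara, Mateo, Hannah, Elena, Marcus, Kenji, Lucia.
Priya starts after Dmitri ends; Dmitri is clear from here.
Amara starts after Priya ends; Priya is clear from here.
Mateo starts after Amara ends; Amara is clear from here.
Hannah starts after Mateo ends; Mateo is clear from here.
Elena starts after Hannah ends; Hannah is clear from here.
Marcus starts after Elena ends; Elena is clear from here.
Kenji starts after Marcus ends; Marcus is clear from here.
Lucia starts after Kenji ends.
Every pair is clear; the schedule has no overlaps.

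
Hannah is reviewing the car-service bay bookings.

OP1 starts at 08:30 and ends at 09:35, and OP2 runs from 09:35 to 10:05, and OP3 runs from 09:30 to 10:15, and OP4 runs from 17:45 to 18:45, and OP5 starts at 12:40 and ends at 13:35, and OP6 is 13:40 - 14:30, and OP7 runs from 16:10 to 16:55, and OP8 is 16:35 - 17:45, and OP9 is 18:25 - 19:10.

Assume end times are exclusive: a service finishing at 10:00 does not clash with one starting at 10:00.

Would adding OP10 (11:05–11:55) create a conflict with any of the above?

OP1: ends 09:35 at or before OP10 starts 11:05 → clear.
OP3: ends 10:15 at or before OP10 starts 11:05 → clear.
OP2: ends 10:05 at or before OP10 starts 11:05 → clear.
OP5: starts 12:40 at or after OP10 ends 11:55 → clear.
OP6: starts 13:40 at or after OP10 ends 11:55 → clear.
OP7: starts 16:10 at or after OP10 ends 11:55 → clear.
OP8: starts 16:35 at or after OP10 ends 11:55 → clear.
OP4: starts 17:45 at or after OP10 ends 11:55 → clear.
OP9: starts 18:25 at or after OP10 ends 11:55 → clear.

No — it doesn't clash with anything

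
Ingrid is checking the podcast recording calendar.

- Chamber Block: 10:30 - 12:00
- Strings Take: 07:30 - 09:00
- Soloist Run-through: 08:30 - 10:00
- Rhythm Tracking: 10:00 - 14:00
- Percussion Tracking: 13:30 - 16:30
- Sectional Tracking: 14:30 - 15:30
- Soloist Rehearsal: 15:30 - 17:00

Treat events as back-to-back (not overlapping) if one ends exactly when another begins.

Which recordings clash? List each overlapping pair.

Two intervals overlap when each starts before the other ends.
Sorted by start: Strings Take, Soloist Run-through, Rhythm Tracking, Chamber Block, Percussion Tracking, Sectional Tracking, Soloist Rehearsal.
Soloist Run-through starts before Strings Take ends → Strings Take and Soloist Run-through overlap.
Rhythm Tracking starts after Strings Take ends; Strings Take is clear from here.
Rhythm Tracking starts exactly when Soloist Run-through ends (back-to-back, no overlap); Soloist Run-through is clear from here.
Chamber Block starts before Rhythm Tracking ends → Rhythm Tracking and Chamber Block overlap.
Percussion Tracking starts before Rhythm Tracking ends → Rhythm Tracking and Percussion Tracking overlap.
Sectional Tracking starts after Rhythm Tracking ends; Rhythm Tracking is clear from here.
Percussion Tracking starts after Chamber Block ends; Chamber Block is clear from here.
Sectional Tracking starts before Percussion Tracking ends → Percussion Tracking and Sectional Tracking overlap.
Soloist Rehearsal starts before Percussion Tracking ends → Percussion Tracking and Soloist Rehearsal overlap.
Soloist Rehearsal starts exactly when Sectional Tracking ends (back-to-back, no overlap).

Chamber Block & Rhythm Tracking, Percussion Tracking & Rhythm Tracking, Percussion Tracking & Sectional Tracking, Percussion Tracking & Soloist Rehearsal, Soloist Run-through & Strings Take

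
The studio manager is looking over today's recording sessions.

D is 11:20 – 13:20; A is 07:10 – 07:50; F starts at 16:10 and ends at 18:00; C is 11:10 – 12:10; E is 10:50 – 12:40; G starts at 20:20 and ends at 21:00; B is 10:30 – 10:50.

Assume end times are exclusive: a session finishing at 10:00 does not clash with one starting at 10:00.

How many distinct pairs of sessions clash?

Sorted by start: A, B, E, C, D, F, G.
B starts after A ends, so nothing later overlaps A either.
E starts exactly when B ends (back-to-back, no overlap), so nothing later overlaps B either.
C starts before E ends → E and C overlap.
D starts before E ends → E and D overlap.
F starts after E ends, so nothing later overlaps E either.
D starts before C ends → C and D overlap.
F starts after C ends, so nothing later overlaps C either.
F starts after D ends, so nothing later overlaps D either.
G starts after F ends.
Overlapping pairs: C & D, C & E, D & E — 3 in total.

3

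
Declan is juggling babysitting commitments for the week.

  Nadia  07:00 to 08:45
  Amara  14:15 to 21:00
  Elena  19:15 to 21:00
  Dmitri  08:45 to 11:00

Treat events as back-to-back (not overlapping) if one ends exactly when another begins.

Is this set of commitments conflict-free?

Sorted by start: Nadia, Dmitri, Amara, Elena.
Dmitri starts exactly when Nadia ends (back-to-back, no overlap), so nothing later overlaps Nadia either.
Amara starts after Dmitri ends, so nothing later overlaps Dmitri either.
Elena starts before Amara ends → Amara and Elena overlap.
That's a conflict, so the schedule is not conflict-free.

No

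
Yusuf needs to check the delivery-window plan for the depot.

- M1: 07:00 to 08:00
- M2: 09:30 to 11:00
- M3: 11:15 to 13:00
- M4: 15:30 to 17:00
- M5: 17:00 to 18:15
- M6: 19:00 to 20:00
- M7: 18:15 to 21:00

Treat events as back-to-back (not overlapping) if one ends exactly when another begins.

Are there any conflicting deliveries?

Yes

Sorted by start: M1, M2, M3, M4, M5, M7, M6.
M2 starts after M1 ends, so nothing later overlaps M1 either.
M3 starts after M2 ends, so nothing later overlaps M2 either.
M4 starts after M3 ends, so nothing later overlaps M3 either.
M5 starts exactly when M4 ends (back-to-back, no overlap), so nothing later overlaps M4 either.
M7 starts exactly when M5 ends (back-to-back, no overlap), so nothing later overlaps M5 either.
M6 starts before M7 ends → M7 and M6 overlap.
That's a conflict, so the schedule is not conflict-free.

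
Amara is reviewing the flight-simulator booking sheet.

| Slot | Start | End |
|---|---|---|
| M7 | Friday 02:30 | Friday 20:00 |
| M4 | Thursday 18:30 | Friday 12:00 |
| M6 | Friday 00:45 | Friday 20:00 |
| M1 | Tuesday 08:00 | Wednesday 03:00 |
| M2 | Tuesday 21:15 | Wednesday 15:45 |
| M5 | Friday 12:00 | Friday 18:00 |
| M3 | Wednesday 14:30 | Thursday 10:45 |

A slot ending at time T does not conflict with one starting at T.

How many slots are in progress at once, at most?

3

Sort all start/end points and keep a running count:
Tuesday 08:00 start M1 → 1
Tuesday 21:15 start M2 → 2
Wednesday 03:00 end M1 → 1
Wednesday 14:30 start M3 → 2
Wednesday 15:45 end M2 → 1
Thursday 10:45 end M3 → 0
Thursday 18:30 start M4 → 1
Friday 00:45 start M6 → 2
Friday 02:30 start M7 → 3
Friday 12:00 end M4 → 2
Friday 12:00 start M5 → 3
Friday 18:00 end M5 → 2
Friday 20:00 end M6 → 1
Friday 20:00 end M7 → 0
Peak is 3, at Friday 02:30 (M4, M6, M7).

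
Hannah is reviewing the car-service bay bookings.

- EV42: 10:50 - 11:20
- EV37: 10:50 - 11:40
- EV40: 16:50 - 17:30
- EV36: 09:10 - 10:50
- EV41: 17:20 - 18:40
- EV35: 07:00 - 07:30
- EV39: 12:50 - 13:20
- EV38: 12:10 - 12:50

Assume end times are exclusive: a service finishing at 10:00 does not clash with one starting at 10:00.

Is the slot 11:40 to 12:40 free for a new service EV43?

No — it overlaps EV38

EV35: ends 07:30 at or before EV43 starts 11:40 → clear.
EV36: ends 10:50 at or before EV43 starts 11:40 → clear.
EV37: ends 11:40 at or before EV43 starts 11:40 → clear.
EV42: ends 11:20 at or before EV43 starts 11:40 → clear.
EV38: starts 12:10 before EV43 ends 12:40, and ends 12:50 after EV43 starts 11:40 → overlap.
EV39: starts 12:50 at or after EV43 ends 12:40 → clear.
EV40: starts 16:50 at or after EV43 ends 12:40 → clear.
EV41: starts 17:20 at or after EV43 ends 12:40 → clear.
EV43 overlaps EV38.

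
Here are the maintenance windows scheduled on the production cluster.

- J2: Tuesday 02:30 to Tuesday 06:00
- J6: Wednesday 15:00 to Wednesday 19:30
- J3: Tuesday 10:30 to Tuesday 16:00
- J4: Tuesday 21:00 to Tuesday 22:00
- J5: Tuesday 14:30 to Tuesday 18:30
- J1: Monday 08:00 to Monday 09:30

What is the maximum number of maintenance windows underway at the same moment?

2

Sweep the timeline, counting +1 at each start and −1 at each end (ends before starts at a tie):
Monday 08:00 start J1 → 1
Monday 09:30 end J1 → 0
Tuesday 02:30 start J2 → 1
Tuesday 06:00 end J2 → 0
Tuesday 10:30 start J3 → 1
Tuesday 14:30 start J5 → 2
Tuesday 16:00 end J3 → 1
Tuesday 18:30 end J5 → 0
Tuesday 21:00 start J4 → 1
Tuesday 22:00 end J4 → 0
Wednesday 15:00 start J6 → 1
Wednesday 19:30 end J6 → 0
Peak is 2, at Tuesday 14:30 (J3, J5).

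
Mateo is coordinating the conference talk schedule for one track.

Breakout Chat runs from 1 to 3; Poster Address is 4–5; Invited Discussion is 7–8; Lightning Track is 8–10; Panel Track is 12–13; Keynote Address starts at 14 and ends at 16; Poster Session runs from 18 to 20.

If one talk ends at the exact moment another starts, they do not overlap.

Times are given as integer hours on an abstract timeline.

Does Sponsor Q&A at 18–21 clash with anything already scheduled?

Yes — it overlaps Poster Session

Breakout Chat: ends 3 at or before Sponsor Q&A starts 18 → clear.
Poster Address: ends 5 at or before Sponsor Q&A starts 18 → clear.
Invited Discussion: ends 8 at or before Sponsor Q&A starts 18 → clear.
Lightning Track: ends 10 at or before Sponsor Q&A starts 18 → clear.
Panel Track: ends 13 at or before Sponsor Q&A starts 18 → clear.
Keynote Address: ends 16 at or before Sponsor Q&A starts 18 → clear.
Poster Session: starts 18 before Sponsor Q&A ends 21, and ends 20 after Sponsor Q&A starts 18 → overlap.
Sponsor Q&A overlaps Poster Session.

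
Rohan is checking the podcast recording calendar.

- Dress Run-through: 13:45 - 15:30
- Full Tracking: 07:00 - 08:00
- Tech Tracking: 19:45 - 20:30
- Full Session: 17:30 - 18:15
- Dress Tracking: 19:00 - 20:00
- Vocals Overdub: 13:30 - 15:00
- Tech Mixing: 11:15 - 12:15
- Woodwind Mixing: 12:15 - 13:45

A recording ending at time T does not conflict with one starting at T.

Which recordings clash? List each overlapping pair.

Sorted by start: Full Tracking, Tech Mixing, Woodwind Mixing, Vocals Overdub, Dress Run-through, Full Session, Dress Tracking, Tech Tracking.
Tech Mixing starts after Full Tracking ends, so nothing later overlaps Full Tracking either.
Woodwind Mixing starts exactly when Tech Mixing ends (back-to-back, no overlap), so nothing later overlaps Tech Mixing either.
Vocals Overdub starts before Woodwind Mixing ends → Woodwind Mixing and Vocals Overdub overlap.
Dress Run-through starts exactly when Woodwind Mixing ends (back-to-back, no overlap), so nothing later overlaps Woodwind Mixing either.
Dress Run-through starts before Vocals Overdub ends → Vocals Overdub and Dress Run-through overlap.
Full Session starts after Vocals Overdub ends, so nothing later overlaps Vocals Overdub either.
Full Session starts after Dress Run-through ends, so nothing later overlaps Dress Run-through either.
Dress Tracking starts after Full Session ends, so nothing later overlaps Full Session either.
Tech Tracking starts before Dress Tracking ends → Dress Tracking and Tech Tracking overlap.

Dress Run-through & Vocals Overdub, Dress Tracking & Tech Tracking, Vocals Overdub & Woodwind Mixing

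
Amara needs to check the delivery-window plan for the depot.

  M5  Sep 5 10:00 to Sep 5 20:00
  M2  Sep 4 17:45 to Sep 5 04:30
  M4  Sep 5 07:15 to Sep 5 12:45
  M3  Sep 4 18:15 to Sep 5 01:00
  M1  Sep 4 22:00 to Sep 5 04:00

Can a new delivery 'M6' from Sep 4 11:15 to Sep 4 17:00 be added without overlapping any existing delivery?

Yes — the slot is free

M2: starts Sep 4 17:45 at or after M6 ends Sep 4 17:00 → clear.
M3: starts Sep 4 18:15 at or after M6 ends Sep 4 17:00 → clear.
M1: starts Sep 4 22:00 at or after M6 ends Sep 4 17:00 → clear.
M4: starts Sep 5 07:15 at or after M6 ends Sep 4 17:00 → clear.
M5: starts Sep 5 10:00 at or after M6 ends Sep 4 17:00 → clear.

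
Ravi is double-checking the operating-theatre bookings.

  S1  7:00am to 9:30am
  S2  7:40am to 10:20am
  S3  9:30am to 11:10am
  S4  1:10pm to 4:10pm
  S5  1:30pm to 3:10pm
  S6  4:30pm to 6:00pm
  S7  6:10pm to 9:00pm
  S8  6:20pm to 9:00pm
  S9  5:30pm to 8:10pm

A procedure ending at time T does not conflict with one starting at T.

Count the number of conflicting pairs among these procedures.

7

Sorted by start: S1, S2, S3, S4, S5, S6, S9, S7, S8.
S2 starts before S1 ends → S1 and S2 overlap.
S3 starts exactly when S1 ends (back-to-back, no overlap); S1 is clear from here.
S3 starts before S2 ends → S2 and S3 overlap.
S4 starts after S2 ends; S2 is clear from here.
S4 starts after S3 ends; S3 is clear from here.
S5 starts before S4 ends → S4 and S5 overlap.
S6 starts after S4 ends; S4 is clear from here.
S6 starts after S5 ends; S5 is clear from here.
S9 starts before S6 ends → S6 and S9 overlap.
S7 starts after S6 ends; S6 is clear from here.
S7 starts before S9 ends → S9 and S7 overlap.
S8 starts before S9 ends → S9 and S8 overlap.
S8 starts before S7 ends → S7 and S8 overlap.
Overlapping pairs: S1 & S2, S2 & S3, S4 & S5, S6 & S9, S7 & S8, S7 & S9, S8 & S9 — 7 in total.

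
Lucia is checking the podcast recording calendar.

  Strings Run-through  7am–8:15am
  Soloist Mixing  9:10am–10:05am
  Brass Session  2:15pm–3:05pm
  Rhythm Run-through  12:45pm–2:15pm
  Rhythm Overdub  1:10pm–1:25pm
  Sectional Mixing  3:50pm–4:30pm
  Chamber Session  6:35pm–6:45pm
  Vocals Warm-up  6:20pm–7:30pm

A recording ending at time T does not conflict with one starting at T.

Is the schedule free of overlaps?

No

Check each pair: they overlap iff neither finishes before the other starts.
Sorted by start: Strings Run-through, Soloist Mixing, Rhythm Run-through, Rhythm Overdub, Brass Session, Sectional Mixing, Vocals Warm-up, Chamber Session.
Soloist Mixing starts after Strings Run-through ends — done with Strings Run-through.
Rhythm Run-through starts after Soloist Mixing ends — done with Soloist Mixing.
Rhythm Overdub starts before Rhythm Run-through ends → Rhythm Run-through and Rhythm Overdub overlap.
That's a conflict, so the schedule is not conflict-free.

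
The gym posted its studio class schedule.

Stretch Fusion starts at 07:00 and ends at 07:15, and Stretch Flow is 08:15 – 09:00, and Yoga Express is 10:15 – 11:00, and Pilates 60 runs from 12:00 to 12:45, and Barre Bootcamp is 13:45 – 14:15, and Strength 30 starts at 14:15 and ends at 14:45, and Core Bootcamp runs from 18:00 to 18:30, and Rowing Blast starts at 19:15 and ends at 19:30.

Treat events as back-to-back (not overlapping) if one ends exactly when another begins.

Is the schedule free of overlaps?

Yes

Two intervals overlap when each starts before the other ends.
Sorted by start: Stretch Fusion, Stretch Flow, Yoga Express, Pilates 60, Barre Bootcamp, Strength 30, Core Bootcamp, Rowing Blast.
Stretch Flow starts after Stretch Fusion ends, so nothing later overlaps Stretch Fusion either.
Yoga Express starts after Stretch Flow ends, so nothing later overlaps Stretch Flow either.
Pilates 60 starts after Yoga Express ends, so nothing later overlaps Yoga Express either.
Barre Bootcamp starts after Pilates 60 ends, so nothing later overlaps Pilates 60 either.
Strength 30 starts exactly when Barre Bootcamp ends (back-to-back, no overlap), so nothing later overlaps Barre Bootcamp either.
Core Bootcamp starts after Strength 30 ends, so nothing later overlaps Strength 30 either.
Rowing Blast starts after Core Bootcamp ends.
Every pair is clear; the schedule has no overlaps.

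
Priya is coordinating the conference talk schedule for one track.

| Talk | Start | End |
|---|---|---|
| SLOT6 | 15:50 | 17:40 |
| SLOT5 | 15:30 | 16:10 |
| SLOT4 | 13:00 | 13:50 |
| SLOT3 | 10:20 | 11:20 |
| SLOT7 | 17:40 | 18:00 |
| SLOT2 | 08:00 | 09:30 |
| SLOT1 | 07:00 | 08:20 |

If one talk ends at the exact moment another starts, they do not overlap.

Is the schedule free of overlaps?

Sorted by start: SLOT1, SLOT2, SLOT3, SLOT4, SLOT5, SLOT6, SLOT7.
SLOT2 starts before SLOT1 ends → SLOT1 and SLOT2 overlap.
That's a conflict, so the schedule is not conflict-free.

No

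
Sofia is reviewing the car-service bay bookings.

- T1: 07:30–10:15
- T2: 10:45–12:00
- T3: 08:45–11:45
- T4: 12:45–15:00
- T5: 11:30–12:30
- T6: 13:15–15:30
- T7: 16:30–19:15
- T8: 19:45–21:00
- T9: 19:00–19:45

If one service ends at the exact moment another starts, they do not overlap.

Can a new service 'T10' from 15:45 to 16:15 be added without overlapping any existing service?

T1: ends 10:15 at or before T10 starts 15:45 → clear.
T3: ends 11:45 at or before T10 starts 15:45 → clear.
T2: ends 12:00 at or before T10 starts 15:45 → clear.
T5: ends 12:30 at or before T10 starts 15:45 → clear.
T4: ends 15:00 at or before T10 starts 15:45 → clear.
T6: ends 15:30 at or before T10 starts 15:45 → clear.
T7: starts 16:30 at or after T10 ends 16:15 → clear.
T9: starts 19:00 at or after T10 ends 16:15 → clear.
T8: starts 19:45 at or after T10 ends 16:15 → clear.

Yes — the slot is free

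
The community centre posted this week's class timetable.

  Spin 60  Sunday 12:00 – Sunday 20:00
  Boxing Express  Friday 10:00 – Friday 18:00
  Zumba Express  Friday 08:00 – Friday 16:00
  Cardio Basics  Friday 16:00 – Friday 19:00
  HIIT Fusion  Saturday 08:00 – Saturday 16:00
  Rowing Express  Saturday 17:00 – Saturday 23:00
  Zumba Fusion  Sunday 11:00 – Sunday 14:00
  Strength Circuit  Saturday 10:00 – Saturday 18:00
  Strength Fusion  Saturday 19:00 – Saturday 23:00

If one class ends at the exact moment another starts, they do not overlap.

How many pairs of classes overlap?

6

Sorted by start: Zumba Express, Boxing Express, Cardio Basics, HIIT Fusion, Strength Circuit, Rowing Express, Strength Fusion, Zumba Fusion, Spin 60.
Boxing Express starts before Zumba Express ends → Zumba Express and Boxing Express overlap.
Cardio Basics starts exactly when Zumba Express ends (back-to-back, no overlap) — done with Zumba Express.
Cardio Basics starts before Boxing Express ends → Boxing Express and Cardio Basics overlap.
HIIT Fusion starts after Boxing Express ends — done with Boxing Express.
HIIT Fusion starts after Cardio Basics ends — done with Cardio Basics.
Strength Circuit starts before HIIT Fusion ends → HIIT Fusion and Strength Circuit overlap.
Rowing Express starts after HIIT Fusion ends — done with HIIT Fusion.
Rowing Express starts before Strength Circuit ends → Strength Circuit and Rowing Express overlap.
Strength Fusion starts after Strength Circuit ends — done with Strength Circuit.
Strength Fusion starts before Rowing Express ends → Rowing Express and Strength Fusion overlap.
Zumba Fusion starts after Rowing Express ends — done with Rowing Express.
Zumba Fusion starts after Strength Fusion ends — done with Strength Fusion.
Spin 60 starts before Zumba Fusion ends → Zumba Fusion and Spin 60 overlap.
Overlapping pairs: Boxing Express & Cardio Basics, Boxing Express & Zumba Express, HIIT Fusion & Strength Circuit, Rowing Express & Strength Circuit, Rowing Express & Strength Fusion, Spin 60 & Zumba Fusion — 6 in total.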